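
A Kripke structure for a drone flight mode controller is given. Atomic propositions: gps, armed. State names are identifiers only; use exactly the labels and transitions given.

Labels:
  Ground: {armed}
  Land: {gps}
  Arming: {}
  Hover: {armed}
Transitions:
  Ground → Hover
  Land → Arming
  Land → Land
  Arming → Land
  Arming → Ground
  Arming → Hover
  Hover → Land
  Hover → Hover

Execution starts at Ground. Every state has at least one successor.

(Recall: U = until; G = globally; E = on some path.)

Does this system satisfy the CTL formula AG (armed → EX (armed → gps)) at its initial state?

States satisfying armed → EX (armed → gps): {Land, Arming, Hover}.
States satisfying AG (armed → EX (armed → gps)): ∅.
Ground is reachable from Ground and violates armed → EX (armed → gps), so AG fails at Ground.
Ground ∉ Sat(AG (armed → EX (armed → gps))).

No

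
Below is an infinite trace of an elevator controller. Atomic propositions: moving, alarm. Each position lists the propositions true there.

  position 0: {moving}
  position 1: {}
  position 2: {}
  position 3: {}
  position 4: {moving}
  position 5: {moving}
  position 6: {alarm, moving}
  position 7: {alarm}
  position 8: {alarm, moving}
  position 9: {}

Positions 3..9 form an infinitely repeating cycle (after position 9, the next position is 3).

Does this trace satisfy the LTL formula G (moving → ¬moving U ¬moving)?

moving → ¬moving U ¬moving must hold at every position from 0 onward. It fails at position 0, so G (moving → ¬moving U ¬moving) is false.
Positions where moving holds: 0, 4, 5, 6, 8.
Check ¬moving U ¬moving at each: 0→fails, 4→fails, 5→fails, 6→fails, 8→fails.

No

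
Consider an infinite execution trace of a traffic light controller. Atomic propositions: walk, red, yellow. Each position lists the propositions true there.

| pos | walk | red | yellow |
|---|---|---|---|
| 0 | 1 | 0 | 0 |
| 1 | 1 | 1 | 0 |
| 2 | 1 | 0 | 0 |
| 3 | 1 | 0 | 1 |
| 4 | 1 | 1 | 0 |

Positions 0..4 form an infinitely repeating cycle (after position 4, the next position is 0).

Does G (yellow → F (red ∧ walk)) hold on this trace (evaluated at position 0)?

yellow → F (red ∧ walk) holds at every position 0..4, and those are all positions ever visited, so G (yellow → F (red ∧ walk)) holds.
Positions where yellow holds: 3.
Check F (red ∧ walk) at each: 3→ok.

Yes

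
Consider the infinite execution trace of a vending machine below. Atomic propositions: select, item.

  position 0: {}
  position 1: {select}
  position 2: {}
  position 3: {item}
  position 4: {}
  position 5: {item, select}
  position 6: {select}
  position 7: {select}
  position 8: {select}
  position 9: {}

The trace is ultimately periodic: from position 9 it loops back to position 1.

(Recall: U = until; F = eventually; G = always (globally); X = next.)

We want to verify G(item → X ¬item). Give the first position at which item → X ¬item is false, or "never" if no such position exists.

item → X ¬item holds at every position 0..9, and those are all the positions the trace ever visits, so the invariant G(item → X ¬item) is never violated.

never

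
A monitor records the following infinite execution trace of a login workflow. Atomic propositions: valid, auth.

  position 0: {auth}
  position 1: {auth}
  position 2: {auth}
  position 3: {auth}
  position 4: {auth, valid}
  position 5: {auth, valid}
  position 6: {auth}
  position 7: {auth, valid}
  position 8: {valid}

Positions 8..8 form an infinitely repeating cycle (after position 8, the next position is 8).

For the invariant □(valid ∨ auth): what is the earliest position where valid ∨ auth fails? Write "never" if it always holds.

never

valid ∨ auth holds at every position 0..8, and those are all the positions the trace ever visits, so the invariant □(valid ∨ auth) is never violated.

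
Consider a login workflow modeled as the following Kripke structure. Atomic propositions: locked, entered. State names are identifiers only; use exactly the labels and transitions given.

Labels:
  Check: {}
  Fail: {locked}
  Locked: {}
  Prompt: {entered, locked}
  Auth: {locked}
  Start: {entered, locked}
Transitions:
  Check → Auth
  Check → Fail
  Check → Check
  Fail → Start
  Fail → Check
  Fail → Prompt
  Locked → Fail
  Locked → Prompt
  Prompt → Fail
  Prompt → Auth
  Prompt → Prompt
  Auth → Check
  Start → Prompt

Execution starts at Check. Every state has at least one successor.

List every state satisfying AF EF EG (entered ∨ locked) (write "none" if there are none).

States satisfying EF EG (entered ∨ locked): {Check, Fail, Locked, Prompt, Auth, Start}.
States satisfying AF EF EG (entered ∨ locked): {Check, Fail, Locked, Prompt, Auth, Start}.

{Check, Fail, Locked, Prompt, Auth, Start}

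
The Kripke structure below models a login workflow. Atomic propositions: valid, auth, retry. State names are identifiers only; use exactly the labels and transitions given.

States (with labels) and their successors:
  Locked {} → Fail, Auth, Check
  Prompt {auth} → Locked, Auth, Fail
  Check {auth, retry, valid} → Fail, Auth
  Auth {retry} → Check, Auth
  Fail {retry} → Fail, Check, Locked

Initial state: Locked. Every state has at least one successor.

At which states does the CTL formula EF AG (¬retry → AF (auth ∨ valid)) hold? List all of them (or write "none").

States satisfying AG (¬retry → AF (auth ∨ valid)): ∅.
States satisfying EF AG (¬retry → AF (auth ∨ valid)): ∅.

none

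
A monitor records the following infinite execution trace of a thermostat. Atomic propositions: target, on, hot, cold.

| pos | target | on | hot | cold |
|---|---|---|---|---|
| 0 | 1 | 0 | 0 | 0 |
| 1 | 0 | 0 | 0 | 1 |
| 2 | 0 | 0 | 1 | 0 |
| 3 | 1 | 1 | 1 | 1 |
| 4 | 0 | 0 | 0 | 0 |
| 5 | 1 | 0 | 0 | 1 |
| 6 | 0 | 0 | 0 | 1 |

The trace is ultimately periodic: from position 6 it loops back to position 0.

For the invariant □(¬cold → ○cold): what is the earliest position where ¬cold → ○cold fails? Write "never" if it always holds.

¬cold → ○cold holds at every position 0..6, and those are all the positions the trace ever visits, so the invariant □(¬cold → ○cold) is never violated.

never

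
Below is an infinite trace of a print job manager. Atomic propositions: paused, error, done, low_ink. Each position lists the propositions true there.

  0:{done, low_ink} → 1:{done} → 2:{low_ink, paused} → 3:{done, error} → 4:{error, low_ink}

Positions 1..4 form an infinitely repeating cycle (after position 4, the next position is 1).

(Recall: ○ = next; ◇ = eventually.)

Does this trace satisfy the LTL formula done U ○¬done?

Yes

Walking from position 0: ○¬done first holds at position 1, and done holds at every earlier position along the way, so done U ○¬done holds.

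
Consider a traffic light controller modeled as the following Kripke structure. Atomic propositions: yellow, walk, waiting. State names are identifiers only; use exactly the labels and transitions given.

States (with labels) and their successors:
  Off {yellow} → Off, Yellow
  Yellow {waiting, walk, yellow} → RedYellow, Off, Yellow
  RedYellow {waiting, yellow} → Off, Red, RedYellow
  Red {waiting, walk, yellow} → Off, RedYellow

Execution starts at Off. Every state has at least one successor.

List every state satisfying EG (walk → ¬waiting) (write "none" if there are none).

States satisfying walk → ¬waiting: {Off, RedYellow}.
States satisfying EG (walk → ¬waiting): {Off, RedYellow}.

{Off, RedYellow}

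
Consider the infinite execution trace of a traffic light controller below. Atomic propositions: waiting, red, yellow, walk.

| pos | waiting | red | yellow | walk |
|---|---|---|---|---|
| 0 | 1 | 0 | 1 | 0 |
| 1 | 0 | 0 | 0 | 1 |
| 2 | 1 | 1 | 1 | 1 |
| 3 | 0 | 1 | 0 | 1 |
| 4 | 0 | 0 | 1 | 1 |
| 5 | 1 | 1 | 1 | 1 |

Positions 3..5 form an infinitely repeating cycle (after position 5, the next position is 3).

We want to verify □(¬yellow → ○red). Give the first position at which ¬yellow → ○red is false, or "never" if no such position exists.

3

Check ¬yellow → ○red at each position in order: 0 ✓, 1 ✓, 2 ✓.
At position 3 the labels are {red, walk} and the next position 4 has {walk, yellow}, so ¬yellow → ○red is false there. This is the first violation.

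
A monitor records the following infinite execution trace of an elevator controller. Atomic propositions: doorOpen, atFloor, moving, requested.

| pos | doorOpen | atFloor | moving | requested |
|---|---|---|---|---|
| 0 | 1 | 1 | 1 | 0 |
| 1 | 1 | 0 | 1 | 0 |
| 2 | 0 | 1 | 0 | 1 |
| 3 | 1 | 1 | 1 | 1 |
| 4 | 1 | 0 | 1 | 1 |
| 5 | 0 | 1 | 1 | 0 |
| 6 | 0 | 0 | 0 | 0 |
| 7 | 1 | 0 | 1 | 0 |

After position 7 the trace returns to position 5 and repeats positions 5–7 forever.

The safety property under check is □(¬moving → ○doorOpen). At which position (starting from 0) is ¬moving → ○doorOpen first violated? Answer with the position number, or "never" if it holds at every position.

¬moving → ○doorOpen holds at every position 0..7, and those are all the positions the trace ever visits, so the invariant □(¬moving → ○doorOpen) is never violated.

never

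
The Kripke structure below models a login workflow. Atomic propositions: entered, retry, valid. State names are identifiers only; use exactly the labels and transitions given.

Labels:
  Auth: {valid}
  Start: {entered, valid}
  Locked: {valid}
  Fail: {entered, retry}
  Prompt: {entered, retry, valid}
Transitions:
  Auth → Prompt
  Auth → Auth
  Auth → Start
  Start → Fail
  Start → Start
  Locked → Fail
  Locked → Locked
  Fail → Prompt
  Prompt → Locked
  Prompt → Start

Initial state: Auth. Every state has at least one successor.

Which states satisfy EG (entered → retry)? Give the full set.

States satisfying entered → retry: {Auth, Locked, Fail, Prompt}.
States satisfying EG (entered → retry): {Auth, Locked, Fail, Prompt}.

{Auth, Locked, Fail, Prompt}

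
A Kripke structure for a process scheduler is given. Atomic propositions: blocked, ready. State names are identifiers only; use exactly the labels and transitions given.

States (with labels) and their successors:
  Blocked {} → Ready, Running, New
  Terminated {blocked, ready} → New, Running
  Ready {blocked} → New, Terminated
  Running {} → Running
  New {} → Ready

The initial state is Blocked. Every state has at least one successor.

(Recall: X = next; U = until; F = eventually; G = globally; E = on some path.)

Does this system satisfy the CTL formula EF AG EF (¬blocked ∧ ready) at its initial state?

States satisfying AG EF (¬blocked ∧ ready): ∅.
States satisfying EF AG EF (¬blocked ∧ ready): ∅.
No suitable path/successor from Blocked witnesses the formula.
Blocked ∉ Sat(EF AG EF (¬blocked ∧ ready)).

Does not hold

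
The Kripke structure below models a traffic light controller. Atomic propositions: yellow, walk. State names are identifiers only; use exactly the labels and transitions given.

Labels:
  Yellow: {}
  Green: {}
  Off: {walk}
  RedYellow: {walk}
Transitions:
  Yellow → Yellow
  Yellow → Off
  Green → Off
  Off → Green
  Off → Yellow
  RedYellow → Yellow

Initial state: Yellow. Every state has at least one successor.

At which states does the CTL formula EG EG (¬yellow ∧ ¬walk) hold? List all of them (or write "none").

{Yellow}

States satisfying EG (¬yellow ∧ ¬walk): {Yellow}.
States satisfying EG EG (¬yellow ∧ ¬walk): {Yellow}.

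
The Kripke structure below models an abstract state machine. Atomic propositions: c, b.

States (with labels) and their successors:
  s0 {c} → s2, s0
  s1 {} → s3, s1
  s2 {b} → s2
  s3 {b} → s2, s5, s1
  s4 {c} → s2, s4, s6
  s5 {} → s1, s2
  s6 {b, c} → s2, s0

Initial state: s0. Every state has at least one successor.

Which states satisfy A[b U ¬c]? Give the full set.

{s1, s2, s3, s5}

States satisfying b: {s2, s3, s6}.
States satisfying ¬c: {s1, s2, s3, s5}.
States satisfying A[b U ¬c]: {s1, s2, s3, s5}.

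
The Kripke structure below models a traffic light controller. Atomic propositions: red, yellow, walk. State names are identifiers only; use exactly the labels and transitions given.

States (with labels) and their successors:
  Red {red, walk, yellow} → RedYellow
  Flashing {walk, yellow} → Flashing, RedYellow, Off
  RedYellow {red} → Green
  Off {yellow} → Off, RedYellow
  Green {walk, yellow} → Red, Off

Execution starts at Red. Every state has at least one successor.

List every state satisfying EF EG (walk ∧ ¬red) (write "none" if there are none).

States satisfying EG (walk ∧ ¬red): {Flashing}.
States satisfying EF EG (walk ∧ ¬red): {Flashing}.

{Flashing}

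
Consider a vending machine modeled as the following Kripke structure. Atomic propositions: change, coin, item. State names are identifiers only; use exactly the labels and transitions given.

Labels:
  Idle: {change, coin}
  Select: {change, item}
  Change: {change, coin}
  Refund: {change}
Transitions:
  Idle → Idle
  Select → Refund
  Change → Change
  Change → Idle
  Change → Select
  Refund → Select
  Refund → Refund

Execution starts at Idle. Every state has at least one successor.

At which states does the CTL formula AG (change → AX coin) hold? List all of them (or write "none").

States satisfying change → AX coin: {Idle}.
States satisfying AG (change → AX coin): {Idle}.

{Idle}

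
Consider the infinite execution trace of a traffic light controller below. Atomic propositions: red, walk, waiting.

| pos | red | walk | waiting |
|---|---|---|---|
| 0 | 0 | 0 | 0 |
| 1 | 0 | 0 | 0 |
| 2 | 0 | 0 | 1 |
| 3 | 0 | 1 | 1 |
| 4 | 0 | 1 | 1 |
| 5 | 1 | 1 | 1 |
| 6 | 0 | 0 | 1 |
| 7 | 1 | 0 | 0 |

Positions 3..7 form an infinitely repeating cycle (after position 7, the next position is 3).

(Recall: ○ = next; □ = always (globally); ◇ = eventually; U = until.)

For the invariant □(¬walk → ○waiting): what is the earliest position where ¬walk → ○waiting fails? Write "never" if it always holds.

0

At position 0 the labels are {} and the next position 1 has {}, so ¬walk → ○waiting is false there. This is the first violation.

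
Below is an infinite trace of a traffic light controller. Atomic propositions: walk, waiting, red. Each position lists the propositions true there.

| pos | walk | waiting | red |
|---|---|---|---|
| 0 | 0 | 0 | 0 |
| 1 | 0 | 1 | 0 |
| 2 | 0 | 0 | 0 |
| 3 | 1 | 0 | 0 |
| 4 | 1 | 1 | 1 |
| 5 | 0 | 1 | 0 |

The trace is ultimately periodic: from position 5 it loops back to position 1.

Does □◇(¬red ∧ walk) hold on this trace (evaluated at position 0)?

Satisfied

◇(¬red ∧ walk) holds at every position 0..5, and those are all positions ever visited, so □◇(¬red ∧ walk) holds.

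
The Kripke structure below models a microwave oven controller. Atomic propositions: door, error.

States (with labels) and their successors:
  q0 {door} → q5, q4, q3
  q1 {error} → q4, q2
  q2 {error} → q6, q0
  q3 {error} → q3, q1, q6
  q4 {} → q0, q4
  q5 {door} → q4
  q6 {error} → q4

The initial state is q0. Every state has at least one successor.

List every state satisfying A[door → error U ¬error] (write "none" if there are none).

{q0, q1, q2, q4, q5, q6}

States satisfying door → error: {q1, q2, q3, q4, q6}.
States satisfying ¬error: {q0, q4, q5}.
States satisfying A[door → error U ¬error]: {q0, q1, q2, q4, q5, q6}.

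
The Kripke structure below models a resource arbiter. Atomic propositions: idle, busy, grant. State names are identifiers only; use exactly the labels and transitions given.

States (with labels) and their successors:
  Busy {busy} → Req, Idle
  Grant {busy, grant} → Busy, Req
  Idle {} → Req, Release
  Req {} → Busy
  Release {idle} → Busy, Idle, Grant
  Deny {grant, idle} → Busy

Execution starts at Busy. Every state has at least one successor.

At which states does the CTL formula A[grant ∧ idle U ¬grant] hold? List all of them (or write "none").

States satisfying grant ∧ idle: {Deny}.
States satisfying ¬grant: {Busy, Idle, Req, Release}.
States satisfying A[grant ∧ idle U ¬grant]: {Busy, Idle, Req, Release, Deny}.

{Busy, Idle, Req, Release, Deny}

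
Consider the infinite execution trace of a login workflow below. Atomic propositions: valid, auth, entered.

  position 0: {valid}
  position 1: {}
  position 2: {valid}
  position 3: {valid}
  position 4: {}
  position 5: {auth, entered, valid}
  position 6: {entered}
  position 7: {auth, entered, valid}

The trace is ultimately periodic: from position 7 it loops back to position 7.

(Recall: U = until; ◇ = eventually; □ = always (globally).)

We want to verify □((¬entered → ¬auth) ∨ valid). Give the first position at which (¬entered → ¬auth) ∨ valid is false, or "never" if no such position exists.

(¬entered → ¬auth) ∨ valid holds at every position 0..7, and those are all the positions the trace ever visits, so the invariant □((¬entered → ¬auth) ∨ valid) is never violated.

never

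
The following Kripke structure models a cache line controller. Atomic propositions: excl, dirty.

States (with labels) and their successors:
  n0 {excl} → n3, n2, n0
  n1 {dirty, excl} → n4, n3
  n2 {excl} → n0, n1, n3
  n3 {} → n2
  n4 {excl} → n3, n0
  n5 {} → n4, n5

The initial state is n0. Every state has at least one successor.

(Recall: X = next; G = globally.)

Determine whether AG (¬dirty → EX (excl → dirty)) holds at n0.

States satisfying ¬dirty → EX (excl → dirty): {n0, n1, n2, n4, n5}.
States satisfying AG (¬dirty → EX (excl → dirty)): ∅.
n3 is reachable from n0 and violates ¬dirty → EX (excl → dirty), so AG fails at n0.
n0 ∉ Sat(AG (¬dirty → EX (excl → dirty))).

Does not hold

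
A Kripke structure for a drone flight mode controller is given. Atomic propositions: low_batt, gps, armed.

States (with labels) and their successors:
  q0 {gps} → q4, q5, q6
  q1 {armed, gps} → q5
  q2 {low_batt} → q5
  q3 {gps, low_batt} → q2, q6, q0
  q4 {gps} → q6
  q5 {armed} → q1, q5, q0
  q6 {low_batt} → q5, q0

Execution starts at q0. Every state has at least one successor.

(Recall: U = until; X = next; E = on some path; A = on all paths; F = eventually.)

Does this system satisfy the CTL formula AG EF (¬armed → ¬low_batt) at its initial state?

States satisfying EF (¬armed → ¬low_batt): {q0, q1, q2, q3, q4, q5, q6}.
States satisfying AG EF (¬armed → ¬low_batt): {q0, q1, q2, q3, q4, q5, q6}.
Every state reachable from q0 satisfies EF (¬armed → ¬low_batt).
q0 ∈ Sat(AG EF (¬armed → ¬low_batt)).

Satisfied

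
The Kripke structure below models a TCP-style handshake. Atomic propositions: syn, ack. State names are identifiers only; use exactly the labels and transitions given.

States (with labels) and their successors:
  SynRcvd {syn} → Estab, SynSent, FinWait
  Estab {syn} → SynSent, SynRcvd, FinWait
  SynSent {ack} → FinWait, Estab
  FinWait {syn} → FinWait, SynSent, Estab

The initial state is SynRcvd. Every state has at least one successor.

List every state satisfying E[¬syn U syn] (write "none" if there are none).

States satisfying ¬syn: {SynSent}.
States satisfying syn: {SynRcvd, Estab, FinWait}.
States satisfying E[¬syn U syn]: {SynRcvd, Estab, SynSent, FinWait}.

{SynRcvd, Estab, SynSent, FinWait}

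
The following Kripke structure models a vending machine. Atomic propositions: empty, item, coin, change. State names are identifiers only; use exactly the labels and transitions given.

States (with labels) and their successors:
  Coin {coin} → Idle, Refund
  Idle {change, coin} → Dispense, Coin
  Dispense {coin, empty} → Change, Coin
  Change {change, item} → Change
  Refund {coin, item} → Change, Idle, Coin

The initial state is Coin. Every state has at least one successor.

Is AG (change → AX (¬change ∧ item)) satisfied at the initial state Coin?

States satisfying change → AX (¬change ∧ item): {Coin, Dispense, Refund}.
States satisfying AG (change → AX (¬change ∧ item)): ∅.
Change is reachable from Coin and violates change → AX (¬change ∧ item), so AG fails at Coin.
Coin ∉ Sat(AG (change → AX (¬change ∧ item))).

No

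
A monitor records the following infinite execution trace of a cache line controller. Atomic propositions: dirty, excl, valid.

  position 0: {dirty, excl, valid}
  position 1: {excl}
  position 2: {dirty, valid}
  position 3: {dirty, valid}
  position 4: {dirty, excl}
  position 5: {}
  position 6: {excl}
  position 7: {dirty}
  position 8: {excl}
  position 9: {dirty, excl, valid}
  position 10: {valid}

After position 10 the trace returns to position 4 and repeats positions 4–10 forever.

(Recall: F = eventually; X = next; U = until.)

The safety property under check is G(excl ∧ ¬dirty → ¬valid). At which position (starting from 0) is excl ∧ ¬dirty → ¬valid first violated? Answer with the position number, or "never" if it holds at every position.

never

excl ∧ ¬dirty → ¬valid holds at every position 0..10, and those are all the positions the trace ever visits, so the invariant G(excl ∧ ¬dirty → ¬valid) is never violated.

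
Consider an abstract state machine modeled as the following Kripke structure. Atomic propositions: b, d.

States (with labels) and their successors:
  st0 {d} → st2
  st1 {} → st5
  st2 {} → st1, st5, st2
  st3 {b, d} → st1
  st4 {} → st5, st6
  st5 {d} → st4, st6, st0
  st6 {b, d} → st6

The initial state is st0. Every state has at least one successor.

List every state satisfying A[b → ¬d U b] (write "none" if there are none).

{st3, st6}

States satisfying b → ¬d: {st0, st1, st2, st4, st5}.
States satisfying b: {st3, st6}.
States satisfying A[b → ¬d U b]: {st3, st6}.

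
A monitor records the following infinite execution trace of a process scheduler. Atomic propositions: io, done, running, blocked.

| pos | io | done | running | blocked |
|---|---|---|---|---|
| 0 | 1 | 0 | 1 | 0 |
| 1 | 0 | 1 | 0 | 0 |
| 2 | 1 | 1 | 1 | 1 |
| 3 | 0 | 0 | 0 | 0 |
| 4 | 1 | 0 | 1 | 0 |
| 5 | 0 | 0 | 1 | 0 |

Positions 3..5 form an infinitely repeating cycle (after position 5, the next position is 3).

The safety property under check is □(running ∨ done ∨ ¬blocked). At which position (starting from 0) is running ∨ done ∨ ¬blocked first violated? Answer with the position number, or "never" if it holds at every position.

running ∨ done ∨ ¬blocked holds at every position 0..5, and those are all the positions the trace ever visits, so the invariant □(running ∨ done ∨ ¬blocked) is never violated.

never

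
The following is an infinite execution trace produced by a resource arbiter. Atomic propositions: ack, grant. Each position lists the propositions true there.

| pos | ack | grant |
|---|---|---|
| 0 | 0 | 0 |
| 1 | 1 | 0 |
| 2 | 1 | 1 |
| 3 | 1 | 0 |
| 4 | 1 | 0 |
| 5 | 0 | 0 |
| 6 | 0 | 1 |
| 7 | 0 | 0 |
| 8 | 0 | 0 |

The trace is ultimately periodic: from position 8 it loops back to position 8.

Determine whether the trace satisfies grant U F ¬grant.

Satisfied

Walking from position 0: F ¬grant first holds at position 0, and grant holds at every earlier position along the way, so grant U F ¬grant holds.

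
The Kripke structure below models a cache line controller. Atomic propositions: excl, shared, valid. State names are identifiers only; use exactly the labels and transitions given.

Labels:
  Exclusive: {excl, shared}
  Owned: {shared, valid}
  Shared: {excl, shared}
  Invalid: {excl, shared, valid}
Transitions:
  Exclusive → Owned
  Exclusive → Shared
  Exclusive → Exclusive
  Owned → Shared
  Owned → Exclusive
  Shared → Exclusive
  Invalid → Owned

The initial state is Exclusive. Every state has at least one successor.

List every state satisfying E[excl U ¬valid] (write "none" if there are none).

States satisfying excl: {Exclusive, Shared, Invalid}.
States satisfying ¬valid: {Exclusive, Shared}.
States satisfying E[excl U ¬valid]: {Exclusive, Shared}.

{Exclusive, Shared}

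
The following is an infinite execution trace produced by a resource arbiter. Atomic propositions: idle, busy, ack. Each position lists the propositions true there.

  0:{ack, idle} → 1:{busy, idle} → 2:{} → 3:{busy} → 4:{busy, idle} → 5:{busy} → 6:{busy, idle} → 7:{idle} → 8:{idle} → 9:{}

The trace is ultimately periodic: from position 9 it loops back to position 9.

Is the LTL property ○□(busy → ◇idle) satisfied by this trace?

Satisfied

The position after 0 is 1; □(busy → ◇idle) is true there.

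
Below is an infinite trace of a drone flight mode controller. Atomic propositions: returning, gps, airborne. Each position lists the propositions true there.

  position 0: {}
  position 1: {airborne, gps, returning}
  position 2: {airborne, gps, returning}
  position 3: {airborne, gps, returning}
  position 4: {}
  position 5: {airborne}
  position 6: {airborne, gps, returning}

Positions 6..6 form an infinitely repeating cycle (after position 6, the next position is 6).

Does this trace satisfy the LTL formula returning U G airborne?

Walking from position 0: at position 0, G airborne has not yet held and returning fails, so returning U G airborne is false.

Violated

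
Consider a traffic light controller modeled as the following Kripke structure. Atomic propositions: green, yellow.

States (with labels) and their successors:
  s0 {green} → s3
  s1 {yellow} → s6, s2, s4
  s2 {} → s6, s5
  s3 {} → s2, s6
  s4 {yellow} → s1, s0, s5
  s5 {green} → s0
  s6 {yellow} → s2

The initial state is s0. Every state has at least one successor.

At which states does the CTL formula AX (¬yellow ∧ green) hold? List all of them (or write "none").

{s5}

States satisfying ¬yellow ∧ green: {s0, s5}.
States satisfying AX (¬yellow ∧ green): {s5}.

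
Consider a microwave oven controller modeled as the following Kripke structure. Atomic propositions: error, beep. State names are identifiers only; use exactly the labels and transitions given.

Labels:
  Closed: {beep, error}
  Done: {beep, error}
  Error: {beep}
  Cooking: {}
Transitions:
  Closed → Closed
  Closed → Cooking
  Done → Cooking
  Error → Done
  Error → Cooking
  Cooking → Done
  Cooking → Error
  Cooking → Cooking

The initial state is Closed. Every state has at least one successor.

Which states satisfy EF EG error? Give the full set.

States satisfying EG error: {Closed}.
States satisfying EF EG error: {Closed}.

{Closed}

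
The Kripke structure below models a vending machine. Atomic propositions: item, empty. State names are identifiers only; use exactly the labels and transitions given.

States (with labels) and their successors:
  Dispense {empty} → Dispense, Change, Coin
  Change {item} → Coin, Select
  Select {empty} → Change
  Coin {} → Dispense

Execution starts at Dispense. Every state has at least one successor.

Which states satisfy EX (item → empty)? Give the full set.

States satisfying item → empty: {Dispense, Select, Coin}.
States satisfying EX (item → empty): {Dispense, Change, Coin}.

{Dispense, Change, Coin}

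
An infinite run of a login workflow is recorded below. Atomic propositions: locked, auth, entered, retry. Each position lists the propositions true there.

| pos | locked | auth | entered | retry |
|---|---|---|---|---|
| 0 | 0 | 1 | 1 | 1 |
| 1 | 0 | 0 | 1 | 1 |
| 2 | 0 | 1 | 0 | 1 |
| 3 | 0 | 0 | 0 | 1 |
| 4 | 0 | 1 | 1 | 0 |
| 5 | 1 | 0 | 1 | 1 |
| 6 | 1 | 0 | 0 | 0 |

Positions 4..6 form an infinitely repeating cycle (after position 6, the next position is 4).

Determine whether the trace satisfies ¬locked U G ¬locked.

No

Walking from position 0: at position 5, G ¬locked has not yet held and ¬locked fails, so ¬locked U G ¬locked is false.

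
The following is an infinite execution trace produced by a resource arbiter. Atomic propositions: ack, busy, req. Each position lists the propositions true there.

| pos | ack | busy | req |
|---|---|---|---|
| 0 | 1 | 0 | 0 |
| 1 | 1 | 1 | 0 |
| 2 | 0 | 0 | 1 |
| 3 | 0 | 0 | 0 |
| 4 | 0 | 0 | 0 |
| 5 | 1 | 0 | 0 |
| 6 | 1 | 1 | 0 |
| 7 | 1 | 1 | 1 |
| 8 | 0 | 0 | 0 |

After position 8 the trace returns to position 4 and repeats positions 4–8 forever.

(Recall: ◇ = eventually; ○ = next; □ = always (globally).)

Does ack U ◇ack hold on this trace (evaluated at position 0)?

Holds

Walking from position 0: ◇ack first holds at position 0, and ack holds at every earlier position along the way, so ack U ◇ack holds.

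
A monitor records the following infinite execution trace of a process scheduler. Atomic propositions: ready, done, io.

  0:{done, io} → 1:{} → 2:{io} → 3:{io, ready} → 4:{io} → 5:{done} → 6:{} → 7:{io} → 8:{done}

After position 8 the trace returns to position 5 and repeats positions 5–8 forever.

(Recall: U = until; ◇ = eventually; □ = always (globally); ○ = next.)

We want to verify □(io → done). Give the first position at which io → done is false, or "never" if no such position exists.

2

Check io → done at each position in order: 0 ✓, 1 ✓.
At position 2 the labels are {io}, so io → done is false there. This is the first violation.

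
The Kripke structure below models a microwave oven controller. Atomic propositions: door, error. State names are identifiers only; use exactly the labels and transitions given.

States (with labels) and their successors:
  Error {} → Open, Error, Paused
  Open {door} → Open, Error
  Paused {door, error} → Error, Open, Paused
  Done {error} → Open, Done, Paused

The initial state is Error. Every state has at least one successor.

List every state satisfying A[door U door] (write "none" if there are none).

{Open, Paused}

States satisfying door: {Open, Paused}.
States satisfying A[door U door]: {Open, Paused}.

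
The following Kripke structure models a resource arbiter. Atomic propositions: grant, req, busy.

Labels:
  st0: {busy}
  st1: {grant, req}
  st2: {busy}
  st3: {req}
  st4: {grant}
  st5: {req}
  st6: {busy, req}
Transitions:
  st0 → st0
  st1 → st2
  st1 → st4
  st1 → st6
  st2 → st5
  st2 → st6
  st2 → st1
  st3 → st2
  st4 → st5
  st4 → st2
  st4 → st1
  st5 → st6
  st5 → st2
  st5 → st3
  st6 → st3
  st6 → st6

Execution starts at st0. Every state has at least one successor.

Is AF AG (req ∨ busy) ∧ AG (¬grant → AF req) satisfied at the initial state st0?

No

States satisfying AG (req ∨ busy): {st0}.
States satisfying AF AG (req ∨ busy): {st0}.
States satisfying ¬grant → AF req: {st1, st2, st3, st4, st5, st6}.
States satisfying AG (¬grant → AF req): {st1, st2, st3, st4, st5, st6}.
States satisfying AF AG (req ∨ busy) ∧ AG (¬grant → AF req): ∅.
st0 ∉ Sat(AF AG (req ∨ busy) ∧ AG (¬grant → AF req)).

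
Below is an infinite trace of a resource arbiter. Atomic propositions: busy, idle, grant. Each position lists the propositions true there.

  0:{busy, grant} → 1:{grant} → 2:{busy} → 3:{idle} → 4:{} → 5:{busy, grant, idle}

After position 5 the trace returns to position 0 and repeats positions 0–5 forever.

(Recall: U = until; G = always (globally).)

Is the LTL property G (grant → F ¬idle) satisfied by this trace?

grant → F ¬idle holds at every position 0..5, and those are all positions ever visited, so G (grant → F ¬idle) holds.
Positions where grant holds: 0, 1, 5.
Check F ¬idle at each: 0→ok, 1→ok, 5→ok.

Satisfied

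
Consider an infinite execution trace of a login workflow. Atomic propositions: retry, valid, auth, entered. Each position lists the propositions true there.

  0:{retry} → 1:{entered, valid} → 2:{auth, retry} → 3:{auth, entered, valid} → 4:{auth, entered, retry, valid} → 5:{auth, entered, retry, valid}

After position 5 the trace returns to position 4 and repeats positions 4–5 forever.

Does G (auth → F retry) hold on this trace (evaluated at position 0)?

auth → F retry holds at every position 0..5, and those are all positions ever visited, so G (auth → F retry) holds.
Positions where auth holds: 2, 3, 4, 5.
Check F retry at each: 2→ok, 3→ok, 4→ok, 5→ok.

Yes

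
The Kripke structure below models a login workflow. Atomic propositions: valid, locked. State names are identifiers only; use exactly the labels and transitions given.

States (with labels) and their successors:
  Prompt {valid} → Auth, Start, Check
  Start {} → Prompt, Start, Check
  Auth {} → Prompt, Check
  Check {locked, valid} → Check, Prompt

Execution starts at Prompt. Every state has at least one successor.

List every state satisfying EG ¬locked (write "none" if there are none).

{Prompt, Start, Auth}

States satisfying ¬locked: {Prompt, Start, Auth}.
States satisfying EG ¬locked: {Prompt, Start, Auth}.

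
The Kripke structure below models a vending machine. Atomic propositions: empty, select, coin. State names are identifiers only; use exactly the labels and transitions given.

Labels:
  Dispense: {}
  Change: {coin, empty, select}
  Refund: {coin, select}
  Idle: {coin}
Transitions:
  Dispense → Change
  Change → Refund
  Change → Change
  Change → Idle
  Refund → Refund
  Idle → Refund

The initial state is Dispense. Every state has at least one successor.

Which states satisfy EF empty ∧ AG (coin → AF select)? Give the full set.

States satisfying empty: {Change}.
States satisfying EF empty: {Dispense, Change}.
States satisfying coin → AF select: {Dispense, Change, Refund, Idle}.
States satisfying AG (coin → AF select): {Dispense, Change, Refund, Idle}.
States satisfying EF empty ∧ AG (coin → AF select): {Dispense, Change}.

{Dispense, Change}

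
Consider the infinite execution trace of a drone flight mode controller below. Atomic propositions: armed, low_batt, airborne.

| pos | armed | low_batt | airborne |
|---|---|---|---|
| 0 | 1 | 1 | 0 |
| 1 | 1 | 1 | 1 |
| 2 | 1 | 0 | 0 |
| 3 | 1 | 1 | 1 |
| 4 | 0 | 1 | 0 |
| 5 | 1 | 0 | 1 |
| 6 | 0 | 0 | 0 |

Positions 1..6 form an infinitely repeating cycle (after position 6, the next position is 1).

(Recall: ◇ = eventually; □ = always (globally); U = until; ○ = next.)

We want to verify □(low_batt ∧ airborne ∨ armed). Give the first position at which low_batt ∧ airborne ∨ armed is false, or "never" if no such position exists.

4

Check low_batt ∧ airborne ∨ armed at each position in order: 0 ✓, 1 ✓, 2 ✓, 3 ✓.
At position 4 the labels are {low_batt}, so low_batt ∧ airborne ∨ armed is false there. This is the first violation.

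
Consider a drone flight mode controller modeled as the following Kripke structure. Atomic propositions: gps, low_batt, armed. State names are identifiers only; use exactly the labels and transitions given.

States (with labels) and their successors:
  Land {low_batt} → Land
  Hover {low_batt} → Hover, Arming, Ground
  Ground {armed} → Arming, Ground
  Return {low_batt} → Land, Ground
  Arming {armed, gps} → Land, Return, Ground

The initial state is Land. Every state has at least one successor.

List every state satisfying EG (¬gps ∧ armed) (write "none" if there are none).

States satisfying ¬gps ∧ armed: {Ground}.
States satisfying EG (¬gps ∧ armed): {Ground}.

{Ground}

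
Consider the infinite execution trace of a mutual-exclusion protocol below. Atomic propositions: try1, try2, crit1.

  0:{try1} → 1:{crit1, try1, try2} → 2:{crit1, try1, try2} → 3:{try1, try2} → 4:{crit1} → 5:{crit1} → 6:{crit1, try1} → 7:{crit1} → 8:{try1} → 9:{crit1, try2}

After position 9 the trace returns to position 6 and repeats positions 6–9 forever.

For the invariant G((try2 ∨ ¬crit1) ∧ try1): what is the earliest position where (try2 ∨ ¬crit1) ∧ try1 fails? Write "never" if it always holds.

4

Check (try2 ∨ ¬crit1) ∧ try1 at each position in order: 0 ✓, 1 ✓, 2 ✓, 3 ✓.
At position 4 the labels are {crit1}, so (try2 ∨ ¬crit1) ∧ try1 is false there. This is the first violation.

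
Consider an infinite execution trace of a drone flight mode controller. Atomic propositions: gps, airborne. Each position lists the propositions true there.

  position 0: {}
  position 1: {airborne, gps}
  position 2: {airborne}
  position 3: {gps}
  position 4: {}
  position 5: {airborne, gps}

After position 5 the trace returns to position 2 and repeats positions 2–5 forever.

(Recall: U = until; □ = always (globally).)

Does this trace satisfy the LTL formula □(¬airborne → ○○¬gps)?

Does not hold

¬airborne → ○○¬gps must hold at every position from 0 onward. It fails at position 3, so □(¬airborne → ○○¬gps) is false.
Positions where ¬airborne holds: 0, 3, 4.
Check ○○¬gps at each: 0→ok, 3→fails, 4→ok.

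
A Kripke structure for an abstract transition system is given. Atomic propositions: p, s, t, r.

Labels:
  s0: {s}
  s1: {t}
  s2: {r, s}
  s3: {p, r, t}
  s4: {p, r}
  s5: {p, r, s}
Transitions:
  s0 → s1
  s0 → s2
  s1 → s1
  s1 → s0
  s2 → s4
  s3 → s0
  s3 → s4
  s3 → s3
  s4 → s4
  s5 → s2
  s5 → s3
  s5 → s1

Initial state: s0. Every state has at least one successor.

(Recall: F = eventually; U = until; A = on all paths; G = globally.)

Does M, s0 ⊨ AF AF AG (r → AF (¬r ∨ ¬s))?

States satisfying AF AG (r → AF (¬r ∨ ¬s)): {s0, s1, s2, s3, s4, s5}.
States satisfying AF AF AG (r → AF (¬r ∨ ¬s)): {s0, s1, s2, s3, s4, s5}.
s0 ∈ Sat(AF AF AG (r → AF (¬r ∨ ¬s))).

Yes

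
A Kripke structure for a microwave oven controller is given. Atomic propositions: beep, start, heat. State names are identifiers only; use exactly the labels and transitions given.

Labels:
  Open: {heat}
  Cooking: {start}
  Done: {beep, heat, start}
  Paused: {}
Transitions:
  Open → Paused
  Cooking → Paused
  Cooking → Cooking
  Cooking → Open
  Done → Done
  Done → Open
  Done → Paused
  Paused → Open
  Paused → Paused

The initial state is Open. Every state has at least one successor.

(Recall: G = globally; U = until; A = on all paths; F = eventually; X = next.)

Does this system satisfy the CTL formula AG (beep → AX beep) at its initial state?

States satisfying beep → AX beep: {Open, Cooking, Paused}.
States satisfying AG (beep → AX beep): {Open, Cooking, Paused}.
Every state reachable from Open satisfies beep → AX beep.
Open ∈ Sat(AG (beep → AX beep)).

Satisfied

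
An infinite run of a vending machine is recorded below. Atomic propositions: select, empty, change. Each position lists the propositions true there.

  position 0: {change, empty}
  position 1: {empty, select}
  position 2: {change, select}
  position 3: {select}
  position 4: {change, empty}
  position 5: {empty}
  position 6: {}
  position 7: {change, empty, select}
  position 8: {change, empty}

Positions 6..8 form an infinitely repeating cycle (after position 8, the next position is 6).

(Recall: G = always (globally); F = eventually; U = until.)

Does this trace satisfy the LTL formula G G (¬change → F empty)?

Yes

G (¬change → F empty) holds at every position 0..8, and those are all positions ever visited, so G G (¬change → F empty) holds.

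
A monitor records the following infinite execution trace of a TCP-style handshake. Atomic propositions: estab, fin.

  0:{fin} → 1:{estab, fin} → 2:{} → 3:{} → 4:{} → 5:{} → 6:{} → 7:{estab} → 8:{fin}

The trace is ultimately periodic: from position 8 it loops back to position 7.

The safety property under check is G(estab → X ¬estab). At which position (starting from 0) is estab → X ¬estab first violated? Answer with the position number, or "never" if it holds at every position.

estab → X ¬estab holds at every position 0..8, and those are all the positions the trace ever visits, so the invariant G(estab → X ¬estab) is never violated.

never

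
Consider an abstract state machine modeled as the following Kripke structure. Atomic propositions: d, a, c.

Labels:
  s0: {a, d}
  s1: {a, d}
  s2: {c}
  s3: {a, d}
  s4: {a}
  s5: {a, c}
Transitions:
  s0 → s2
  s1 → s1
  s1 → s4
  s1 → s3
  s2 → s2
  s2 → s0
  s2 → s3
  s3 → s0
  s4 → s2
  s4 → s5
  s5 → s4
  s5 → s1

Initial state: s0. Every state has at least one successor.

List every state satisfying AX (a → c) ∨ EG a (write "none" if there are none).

States satisfying a → c: {s2, s5}.
States satisfying AX (a → c): {s0, s4}.
States satisfying a: {s0, s1, s3, s4, s5}.
States satisfying EG a: {s1, s4, s5}.
States satisfying AX (a → c) ∨ EG a: {s0, s1, s4, s5}.

{s0, s1, s4, s5}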